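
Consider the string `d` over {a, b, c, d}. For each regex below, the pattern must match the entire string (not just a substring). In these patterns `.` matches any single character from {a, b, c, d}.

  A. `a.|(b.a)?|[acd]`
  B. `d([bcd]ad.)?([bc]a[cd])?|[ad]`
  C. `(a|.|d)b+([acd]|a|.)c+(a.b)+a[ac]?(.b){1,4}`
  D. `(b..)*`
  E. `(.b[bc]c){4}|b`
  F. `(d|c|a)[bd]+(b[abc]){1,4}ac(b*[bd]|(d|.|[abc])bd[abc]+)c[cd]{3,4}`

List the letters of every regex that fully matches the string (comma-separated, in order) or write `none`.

A → match
B → match
C → no match — must end with `b`
D → no match
E → no match
F → no match

A, B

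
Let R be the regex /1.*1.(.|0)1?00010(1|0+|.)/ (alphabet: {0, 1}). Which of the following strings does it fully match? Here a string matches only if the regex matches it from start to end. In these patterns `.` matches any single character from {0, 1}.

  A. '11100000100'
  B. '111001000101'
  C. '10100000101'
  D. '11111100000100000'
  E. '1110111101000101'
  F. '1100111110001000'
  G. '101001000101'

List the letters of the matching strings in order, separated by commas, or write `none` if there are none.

A. '11100000100' → match
B. '111001000101' → match
C. '10100000101' → match
D → match
E → match
F → match
G. '101001000101' → match

A, B, C, D, E, F, G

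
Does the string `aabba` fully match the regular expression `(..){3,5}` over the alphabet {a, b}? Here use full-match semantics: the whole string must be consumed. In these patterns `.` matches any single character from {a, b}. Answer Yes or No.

No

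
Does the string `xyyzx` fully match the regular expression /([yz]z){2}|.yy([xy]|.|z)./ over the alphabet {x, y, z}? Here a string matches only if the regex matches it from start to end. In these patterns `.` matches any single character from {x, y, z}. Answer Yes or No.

Yes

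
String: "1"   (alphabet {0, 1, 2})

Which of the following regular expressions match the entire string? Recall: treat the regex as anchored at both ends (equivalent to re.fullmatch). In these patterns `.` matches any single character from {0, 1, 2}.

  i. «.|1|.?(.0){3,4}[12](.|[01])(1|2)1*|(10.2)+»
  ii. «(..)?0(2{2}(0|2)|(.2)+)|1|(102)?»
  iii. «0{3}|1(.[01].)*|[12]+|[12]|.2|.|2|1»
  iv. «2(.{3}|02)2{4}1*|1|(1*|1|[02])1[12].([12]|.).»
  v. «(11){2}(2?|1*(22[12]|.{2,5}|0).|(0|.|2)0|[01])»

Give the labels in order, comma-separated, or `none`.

i, ii, iii, iv

i → match
ii → match
iii → match
iv → match
v → no match — must start with "11"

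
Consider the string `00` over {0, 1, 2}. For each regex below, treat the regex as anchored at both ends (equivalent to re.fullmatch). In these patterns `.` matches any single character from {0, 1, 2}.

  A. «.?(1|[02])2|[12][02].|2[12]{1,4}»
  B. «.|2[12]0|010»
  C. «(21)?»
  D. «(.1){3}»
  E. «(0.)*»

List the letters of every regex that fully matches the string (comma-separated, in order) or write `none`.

A → no match
B → no match
C → no match
D → no match — must end with `1`
E → match

E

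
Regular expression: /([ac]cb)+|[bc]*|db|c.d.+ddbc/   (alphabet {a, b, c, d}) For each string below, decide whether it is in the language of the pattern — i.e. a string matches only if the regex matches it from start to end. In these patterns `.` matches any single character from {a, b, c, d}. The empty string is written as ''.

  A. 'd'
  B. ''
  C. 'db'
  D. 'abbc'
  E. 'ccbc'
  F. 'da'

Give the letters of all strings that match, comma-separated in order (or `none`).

B, C, E

A → no match
B → match
C → match
D → no match
E → match
F → no match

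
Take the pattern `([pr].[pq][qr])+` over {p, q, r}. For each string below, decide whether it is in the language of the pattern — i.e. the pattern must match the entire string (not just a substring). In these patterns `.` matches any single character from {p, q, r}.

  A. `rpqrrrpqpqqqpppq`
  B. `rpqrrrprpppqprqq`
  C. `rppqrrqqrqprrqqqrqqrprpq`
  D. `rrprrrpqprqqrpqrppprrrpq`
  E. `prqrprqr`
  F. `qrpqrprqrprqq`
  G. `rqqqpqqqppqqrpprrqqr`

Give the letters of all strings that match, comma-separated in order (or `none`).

A → match
B → match
C → match
D → match
E. `prqrprqr` → match
F → no match
G → match

A, B, C, D, E, G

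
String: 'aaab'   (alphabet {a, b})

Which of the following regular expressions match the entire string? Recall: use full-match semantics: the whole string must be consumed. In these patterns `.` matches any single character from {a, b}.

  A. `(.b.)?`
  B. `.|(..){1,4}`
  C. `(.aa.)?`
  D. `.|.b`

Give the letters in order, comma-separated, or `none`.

A → no match
B → match
C → match
D → no match

B, C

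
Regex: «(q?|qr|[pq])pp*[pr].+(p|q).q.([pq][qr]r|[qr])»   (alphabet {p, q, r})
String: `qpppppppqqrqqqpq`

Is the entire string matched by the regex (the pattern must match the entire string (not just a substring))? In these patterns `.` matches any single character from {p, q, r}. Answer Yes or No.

Yes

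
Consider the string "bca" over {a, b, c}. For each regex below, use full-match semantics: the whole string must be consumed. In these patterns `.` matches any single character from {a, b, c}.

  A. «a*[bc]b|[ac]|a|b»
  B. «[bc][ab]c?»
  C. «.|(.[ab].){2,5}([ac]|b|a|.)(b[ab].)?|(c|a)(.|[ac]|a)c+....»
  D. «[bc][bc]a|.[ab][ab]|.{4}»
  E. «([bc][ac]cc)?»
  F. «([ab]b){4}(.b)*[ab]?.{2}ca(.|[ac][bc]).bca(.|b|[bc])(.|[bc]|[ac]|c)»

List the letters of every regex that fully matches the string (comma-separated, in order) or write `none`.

A → no match
B → no match
C → no match
D → match
E → no match
F → no match

D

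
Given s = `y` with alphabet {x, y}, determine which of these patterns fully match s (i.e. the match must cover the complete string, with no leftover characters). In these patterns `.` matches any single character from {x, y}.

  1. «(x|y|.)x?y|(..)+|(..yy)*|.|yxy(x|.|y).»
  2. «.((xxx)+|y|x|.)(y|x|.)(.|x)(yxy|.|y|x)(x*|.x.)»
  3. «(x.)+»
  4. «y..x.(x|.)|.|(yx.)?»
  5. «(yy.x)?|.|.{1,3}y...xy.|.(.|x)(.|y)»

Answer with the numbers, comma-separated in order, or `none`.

1, 4, 5

1 → match
2 → no match
3 → no match — must start with `x`
4 → match
5 → match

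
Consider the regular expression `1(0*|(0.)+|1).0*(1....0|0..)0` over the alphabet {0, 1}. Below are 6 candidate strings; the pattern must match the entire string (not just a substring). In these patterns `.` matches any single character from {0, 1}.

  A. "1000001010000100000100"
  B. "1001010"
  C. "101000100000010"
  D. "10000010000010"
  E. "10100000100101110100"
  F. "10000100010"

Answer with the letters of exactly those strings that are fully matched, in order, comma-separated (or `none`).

A, C, D, E, F

A → match
B. "1001010" → no match
C → match
D → match
E → match
F. "10000100010" → match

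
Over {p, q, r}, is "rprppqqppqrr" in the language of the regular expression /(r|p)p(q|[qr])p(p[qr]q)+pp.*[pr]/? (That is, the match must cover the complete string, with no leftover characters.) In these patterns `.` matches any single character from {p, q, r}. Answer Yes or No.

Yes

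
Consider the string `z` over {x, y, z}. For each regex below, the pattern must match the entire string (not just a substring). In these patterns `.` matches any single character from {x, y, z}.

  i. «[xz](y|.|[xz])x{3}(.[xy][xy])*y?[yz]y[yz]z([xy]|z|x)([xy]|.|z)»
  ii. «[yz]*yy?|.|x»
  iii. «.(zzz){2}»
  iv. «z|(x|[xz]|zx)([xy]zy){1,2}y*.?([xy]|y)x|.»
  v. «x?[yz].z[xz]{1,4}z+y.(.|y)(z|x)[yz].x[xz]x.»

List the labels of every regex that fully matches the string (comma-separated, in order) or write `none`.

ii, iv

i → no match
ii → match
iii → no match — must end with `zzz`
iv → match
v → no match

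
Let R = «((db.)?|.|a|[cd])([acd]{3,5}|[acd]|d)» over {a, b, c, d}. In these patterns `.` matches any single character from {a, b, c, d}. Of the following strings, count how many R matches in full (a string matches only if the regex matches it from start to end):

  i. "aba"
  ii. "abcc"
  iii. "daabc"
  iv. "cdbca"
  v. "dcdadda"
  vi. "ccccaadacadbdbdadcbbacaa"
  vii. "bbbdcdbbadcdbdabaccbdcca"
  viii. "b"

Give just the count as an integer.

0

i. "aba" → no match
ii. "abcc" → no match
iii. "daabc" → no match
iv. "cdbca" → no match
v. "dcdadda" → no match
vi → no match
vii → no match
viii. "b" → no match
Total matched: 0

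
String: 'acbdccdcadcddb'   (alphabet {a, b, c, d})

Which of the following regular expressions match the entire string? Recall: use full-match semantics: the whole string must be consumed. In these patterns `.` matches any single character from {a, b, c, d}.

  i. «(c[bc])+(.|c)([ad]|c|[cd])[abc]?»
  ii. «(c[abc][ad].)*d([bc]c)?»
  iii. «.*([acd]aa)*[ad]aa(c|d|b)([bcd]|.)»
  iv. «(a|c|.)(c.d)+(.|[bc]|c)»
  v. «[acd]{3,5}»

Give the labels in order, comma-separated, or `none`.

iv

i → no match — must start with 'c'
ii → no match
iii → no match
iv → match
v → no match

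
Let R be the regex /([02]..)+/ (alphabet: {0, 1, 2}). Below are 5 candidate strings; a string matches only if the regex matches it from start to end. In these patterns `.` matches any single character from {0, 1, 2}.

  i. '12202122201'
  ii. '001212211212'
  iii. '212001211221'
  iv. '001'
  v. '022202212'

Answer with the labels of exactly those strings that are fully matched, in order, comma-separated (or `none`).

ii, iii, iv, v

i. '12202122201' → no match
ii. '001212211212' → match
iii. '212001211221' → match
iv. '001' → match
v. '022202212' → match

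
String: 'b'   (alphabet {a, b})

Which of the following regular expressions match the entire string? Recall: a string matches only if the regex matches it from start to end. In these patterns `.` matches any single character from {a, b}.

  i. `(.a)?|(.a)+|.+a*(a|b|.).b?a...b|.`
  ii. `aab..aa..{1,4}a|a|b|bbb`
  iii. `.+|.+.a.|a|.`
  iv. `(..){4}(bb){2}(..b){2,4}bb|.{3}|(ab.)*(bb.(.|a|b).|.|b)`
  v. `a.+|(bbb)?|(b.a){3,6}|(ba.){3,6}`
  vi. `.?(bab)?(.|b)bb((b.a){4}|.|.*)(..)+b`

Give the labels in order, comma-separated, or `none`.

i → match
ii → match
iii → match
iv → match
v → no match
vi → no match

i, ii, iii, iv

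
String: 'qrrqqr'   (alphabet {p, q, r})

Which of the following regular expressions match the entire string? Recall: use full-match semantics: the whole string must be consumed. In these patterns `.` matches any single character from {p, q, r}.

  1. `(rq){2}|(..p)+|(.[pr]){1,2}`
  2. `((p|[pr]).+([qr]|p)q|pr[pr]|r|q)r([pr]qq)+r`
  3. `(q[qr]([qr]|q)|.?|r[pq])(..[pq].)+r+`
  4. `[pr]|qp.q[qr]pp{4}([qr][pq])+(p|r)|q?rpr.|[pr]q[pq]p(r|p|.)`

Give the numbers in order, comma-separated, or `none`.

1 → no match
2 → match
3 → match
4 → no match

2, 3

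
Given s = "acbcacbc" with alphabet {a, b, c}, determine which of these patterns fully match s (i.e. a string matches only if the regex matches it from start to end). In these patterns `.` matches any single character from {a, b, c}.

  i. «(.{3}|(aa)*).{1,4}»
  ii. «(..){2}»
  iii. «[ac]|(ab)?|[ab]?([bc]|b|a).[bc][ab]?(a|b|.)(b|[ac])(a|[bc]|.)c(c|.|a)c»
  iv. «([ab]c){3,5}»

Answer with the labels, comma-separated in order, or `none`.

i → no match
ii → no match
iii → no match
iv → match

iv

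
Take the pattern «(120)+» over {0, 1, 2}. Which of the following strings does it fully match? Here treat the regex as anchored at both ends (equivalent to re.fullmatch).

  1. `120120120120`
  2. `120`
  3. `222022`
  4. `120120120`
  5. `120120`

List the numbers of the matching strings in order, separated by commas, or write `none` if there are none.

1, 2, 4, 5

1 → match
2 → match
3 → no match — must start with `120`
4 → match
5 → match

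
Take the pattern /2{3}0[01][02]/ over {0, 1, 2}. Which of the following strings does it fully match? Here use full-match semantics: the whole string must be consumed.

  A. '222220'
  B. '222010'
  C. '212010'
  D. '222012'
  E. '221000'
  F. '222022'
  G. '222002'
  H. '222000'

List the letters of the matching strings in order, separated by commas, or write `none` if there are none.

B, D, G, H

A. '222220' → no match
B. '222010' → match
C. '212010' → no match
D. '222012' → match
E. '221000' → no match
F. '222022' → no match
G. '222002' → match
H. '222000' → match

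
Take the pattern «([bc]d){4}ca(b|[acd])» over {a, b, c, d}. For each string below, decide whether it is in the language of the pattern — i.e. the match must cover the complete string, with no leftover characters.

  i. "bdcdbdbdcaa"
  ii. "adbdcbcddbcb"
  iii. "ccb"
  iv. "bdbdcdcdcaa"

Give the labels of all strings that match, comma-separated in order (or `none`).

i, iv

i. "bdcdbdbdcaa" → match
ii. "adbdcbcddbcb" → no match
iii. "ccb" → no match
iv. "bdbdcdcdcaa" → match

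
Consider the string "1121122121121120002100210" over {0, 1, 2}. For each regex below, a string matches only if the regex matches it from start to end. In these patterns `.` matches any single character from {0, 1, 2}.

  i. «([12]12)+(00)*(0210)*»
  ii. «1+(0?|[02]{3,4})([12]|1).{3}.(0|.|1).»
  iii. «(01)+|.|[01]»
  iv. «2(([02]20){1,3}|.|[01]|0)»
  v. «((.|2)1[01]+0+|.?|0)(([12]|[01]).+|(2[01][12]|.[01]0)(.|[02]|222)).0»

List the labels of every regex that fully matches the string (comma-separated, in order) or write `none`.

i → match
ii → no match
iii → no match
iv → no match — must start with "2"
v → match

i, v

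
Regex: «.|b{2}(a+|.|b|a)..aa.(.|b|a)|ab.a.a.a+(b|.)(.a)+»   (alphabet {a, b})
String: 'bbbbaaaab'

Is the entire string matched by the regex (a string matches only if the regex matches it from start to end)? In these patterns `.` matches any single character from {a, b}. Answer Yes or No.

Yes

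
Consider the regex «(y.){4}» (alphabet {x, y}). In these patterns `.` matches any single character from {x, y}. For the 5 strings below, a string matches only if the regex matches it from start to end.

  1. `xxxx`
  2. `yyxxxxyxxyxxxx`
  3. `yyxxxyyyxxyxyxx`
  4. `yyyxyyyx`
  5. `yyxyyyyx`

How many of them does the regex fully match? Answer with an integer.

1 → no match — must start with `y`
2 → no match
3 → no match
4 → match
5 → no match
Total matched: 1

1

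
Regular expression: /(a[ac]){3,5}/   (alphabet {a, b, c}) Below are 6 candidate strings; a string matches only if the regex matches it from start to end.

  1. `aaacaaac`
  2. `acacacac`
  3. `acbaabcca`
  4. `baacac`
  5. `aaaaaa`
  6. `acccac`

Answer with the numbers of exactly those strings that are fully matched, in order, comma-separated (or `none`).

1 → match
2 → match
3 → no match
4 → no match — must start with `a`
5 → match
6 → no match

1, 2, 5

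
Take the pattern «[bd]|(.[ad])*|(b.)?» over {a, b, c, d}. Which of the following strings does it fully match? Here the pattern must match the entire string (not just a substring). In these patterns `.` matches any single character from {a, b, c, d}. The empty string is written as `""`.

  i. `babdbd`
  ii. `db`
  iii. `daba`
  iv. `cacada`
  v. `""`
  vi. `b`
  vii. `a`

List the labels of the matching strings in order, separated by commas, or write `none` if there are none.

i, iii, iv, v, vi

i → match
ii → no match
iii → match
iv → match
v → match
vi → match
vii → no match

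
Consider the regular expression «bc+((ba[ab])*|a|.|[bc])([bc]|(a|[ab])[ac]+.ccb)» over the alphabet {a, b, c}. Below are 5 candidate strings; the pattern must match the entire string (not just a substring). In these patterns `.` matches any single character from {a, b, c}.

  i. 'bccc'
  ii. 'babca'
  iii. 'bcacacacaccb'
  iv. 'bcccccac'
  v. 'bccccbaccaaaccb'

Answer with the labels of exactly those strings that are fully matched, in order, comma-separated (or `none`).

i, iii, iv, v

i → match
ii → no match — must start with 'bc'
iii → match
iv → match
v → match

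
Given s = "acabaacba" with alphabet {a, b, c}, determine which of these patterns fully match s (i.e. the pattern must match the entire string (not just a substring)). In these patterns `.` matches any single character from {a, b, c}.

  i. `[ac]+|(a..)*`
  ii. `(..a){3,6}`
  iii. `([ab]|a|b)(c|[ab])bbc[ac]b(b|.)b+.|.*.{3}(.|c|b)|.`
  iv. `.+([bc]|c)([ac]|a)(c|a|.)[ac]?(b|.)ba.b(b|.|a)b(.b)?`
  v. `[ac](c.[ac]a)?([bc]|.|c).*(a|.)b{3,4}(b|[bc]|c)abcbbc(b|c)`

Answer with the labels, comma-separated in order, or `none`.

ii, iii

i → no match
ii → match
iii → match
iv → no match
v → no match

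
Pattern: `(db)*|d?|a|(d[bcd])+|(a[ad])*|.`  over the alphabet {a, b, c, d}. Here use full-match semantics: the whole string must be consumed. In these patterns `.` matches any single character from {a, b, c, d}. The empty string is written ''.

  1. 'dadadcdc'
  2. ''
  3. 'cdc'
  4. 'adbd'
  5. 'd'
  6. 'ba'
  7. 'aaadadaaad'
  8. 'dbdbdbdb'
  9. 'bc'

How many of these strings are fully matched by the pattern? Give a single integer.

4

1 → no match
2 → match
3 → no match
4 → no match
5 → match
6 → no match
7 → match
8 → match
9 → no match
Total matched: 4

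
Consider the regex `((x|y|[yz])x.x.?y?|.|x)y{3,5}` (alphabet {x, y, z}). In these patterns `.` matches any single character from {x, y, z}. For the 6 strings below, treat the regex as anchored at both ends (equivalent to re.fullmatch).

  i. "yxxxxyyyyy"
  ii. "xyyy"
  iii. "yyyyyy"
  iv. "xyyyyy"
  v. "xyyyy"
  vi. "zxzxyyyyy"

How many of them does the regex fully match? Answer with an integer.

i. "yxxxxyyyyy" → match
ii. "xyyy" → match
iii. "yyyyyy" → match
iv. "xyyyyy" → match
v. "xyyyy" → match
vi. "zxzxyyyyy" → match
Total matched: 6

6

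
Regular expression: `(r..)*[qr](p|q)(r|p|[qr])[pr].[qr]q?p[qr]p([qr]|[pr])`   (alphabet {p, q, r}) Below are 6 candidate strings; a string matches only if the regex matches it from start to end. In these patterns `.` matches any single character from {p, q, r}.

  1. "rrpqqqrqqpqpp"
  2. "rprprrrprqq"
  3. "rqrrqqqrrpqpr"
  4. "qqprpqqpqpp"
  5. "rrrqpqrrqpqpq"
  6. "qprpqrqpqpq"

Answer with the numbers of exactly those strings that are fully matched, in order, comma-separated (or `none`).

1 → match
2. "rprprrrprqq" → no match
3 → no match
4. "qqprpqqpqpp" → match
5 → match
6. "qprpqrqpqpq" → match

1, 4, 5, 6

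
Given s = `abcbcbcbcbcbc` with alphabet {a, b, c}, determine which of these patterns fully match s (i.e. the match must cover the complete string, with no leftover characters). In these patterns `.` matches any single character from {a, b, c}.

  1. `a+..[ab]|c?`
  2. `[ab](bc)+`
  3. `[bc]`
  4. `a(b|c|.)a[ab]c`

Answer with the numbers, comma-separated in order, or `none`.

1 → no match
2 → match
3 → no match
4 → no match

2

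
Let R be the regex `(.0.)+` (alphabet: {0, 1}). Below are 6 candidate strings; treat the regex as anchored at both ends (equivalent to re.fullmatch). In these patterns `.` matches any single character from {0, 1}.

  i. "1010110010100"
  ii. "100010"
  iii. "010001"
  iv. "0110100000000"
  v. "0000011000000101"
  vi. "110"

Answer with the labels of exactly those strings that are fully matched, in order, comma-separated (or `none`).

i → no match
ii → no match
iii → no match
iv → no match
v → no match
vi → no match

none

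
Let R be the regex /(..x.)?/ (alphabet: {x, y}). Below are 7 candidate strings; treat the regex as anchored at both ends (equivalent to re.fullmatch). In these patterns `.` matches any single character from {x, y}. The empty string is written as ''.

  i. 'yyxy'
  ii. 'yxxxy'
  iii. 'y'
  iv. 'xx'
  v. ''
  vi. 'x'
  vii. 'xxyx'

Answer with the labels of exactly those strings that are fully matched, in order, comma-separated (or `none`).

i, v

i → match
ii → no match
iii → no match
iv → no match
v → match
vi → no match
vii → no match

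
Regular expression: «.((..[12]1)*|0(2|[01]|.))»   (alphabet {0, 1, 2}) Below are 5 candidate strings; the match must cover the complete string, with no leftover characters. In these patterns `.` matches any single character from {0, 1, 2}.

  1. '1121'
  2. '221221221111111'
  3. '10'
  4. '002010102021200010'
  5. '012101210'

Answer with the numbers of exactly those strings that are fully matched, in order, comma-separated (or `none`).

none

1. '1121' → no match
2 → no match
3. '10' → no match
4 → no match
5. '012101210' → no match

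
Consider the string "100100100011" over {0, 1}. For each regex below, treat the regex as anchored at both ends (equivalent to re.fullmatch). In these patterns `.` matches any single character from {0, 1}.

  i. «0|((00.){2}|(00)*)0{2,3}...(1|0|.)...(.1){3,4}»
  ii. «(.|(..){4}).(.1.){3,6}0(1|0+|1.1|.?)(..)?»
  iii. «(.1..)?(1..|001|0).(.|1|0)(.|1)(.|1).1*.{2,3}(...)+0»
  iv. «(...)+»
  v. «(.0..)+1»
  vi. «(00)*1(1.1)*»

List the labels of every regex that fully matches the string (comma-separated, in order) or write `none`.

i → no match
ii → no match
iii → no match — must end with "0"
iv → match
v → no match
vi → no match

iv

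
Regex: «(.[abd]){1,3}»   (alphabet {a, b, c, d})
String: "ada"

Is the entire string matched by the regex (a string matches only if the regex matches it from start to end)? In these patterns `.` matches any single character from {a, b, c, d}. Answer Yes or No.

No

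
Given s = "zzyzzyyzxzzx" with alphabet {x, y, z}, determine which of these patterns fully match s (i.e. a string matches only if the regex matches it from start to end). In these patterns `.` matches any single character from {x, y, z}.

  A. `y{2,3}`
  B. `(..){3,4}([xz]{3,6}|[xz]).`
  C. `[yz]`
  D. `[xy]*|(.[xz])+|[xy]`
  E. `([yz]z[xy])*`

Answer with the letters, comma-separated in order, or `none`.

B, E

A → no match — must start with "y"
B → match
C → no match
D → no match
E → match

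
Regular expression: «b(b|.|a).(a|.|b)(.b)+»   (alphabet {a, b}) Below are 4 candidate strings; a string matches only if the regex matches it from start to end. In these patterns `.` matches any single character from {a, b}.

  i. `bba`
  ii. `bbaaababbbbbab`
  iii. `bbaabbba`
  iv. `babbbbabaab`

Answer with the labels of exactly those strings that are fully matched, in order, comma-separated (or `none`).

ii

i → no match — must end with `b`
ii → match
iii → no match — must end with `b`
iv → no match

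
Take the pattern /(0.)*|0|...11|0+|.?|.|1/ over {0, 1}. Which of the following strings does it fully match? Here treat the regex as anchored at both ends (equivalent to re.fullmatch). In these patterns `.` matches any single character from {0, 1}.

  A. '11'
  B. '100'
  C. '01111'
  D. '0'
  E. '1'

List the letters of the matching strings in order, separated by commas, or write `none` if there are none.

C, D, E

A → no match
B → no match
C → match
D → match
E → match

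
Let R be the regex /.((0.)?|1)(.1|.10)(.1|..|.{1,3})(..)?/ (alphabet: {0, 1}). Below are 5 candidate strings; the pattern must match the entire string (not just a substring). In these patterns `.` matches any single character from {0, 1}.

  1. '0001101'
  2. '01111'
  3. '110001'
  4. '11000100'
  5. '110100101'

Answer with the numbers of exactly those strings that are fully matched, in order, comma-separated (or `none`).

1 → match
2 → match
3 → no match
4 → no match
5 → match

1, 2, 5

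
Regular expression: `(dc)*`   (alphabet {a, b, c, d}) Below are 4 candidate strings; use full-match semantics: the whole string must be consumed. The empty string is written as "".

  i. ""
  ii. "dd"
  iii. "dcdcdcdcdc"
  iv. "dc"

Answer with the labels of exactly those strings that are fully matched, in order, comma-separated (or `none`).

i → match
ii → no match
iii → match
iv → match

i, iii, iv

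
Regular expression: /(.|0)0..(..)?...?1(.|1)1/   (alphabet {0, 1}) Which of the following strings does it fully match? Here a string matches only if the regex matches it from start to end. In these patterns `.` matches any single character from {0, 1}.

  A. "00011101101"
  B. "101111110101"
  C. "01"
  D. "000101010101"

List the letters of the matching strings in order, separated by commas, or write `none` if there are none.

A → match
B → match
C → no match
D → match

A, B, D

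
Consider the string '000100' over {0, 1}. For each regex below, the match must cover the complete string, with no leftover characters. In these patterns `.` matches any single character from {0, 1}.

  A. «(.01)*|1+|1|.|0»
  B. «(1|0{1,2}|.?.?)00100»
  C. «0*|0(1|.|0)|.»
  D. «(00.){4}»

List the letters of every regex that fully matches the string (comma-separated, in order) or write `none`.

A → no match
B → match
C → no match
D → no match

B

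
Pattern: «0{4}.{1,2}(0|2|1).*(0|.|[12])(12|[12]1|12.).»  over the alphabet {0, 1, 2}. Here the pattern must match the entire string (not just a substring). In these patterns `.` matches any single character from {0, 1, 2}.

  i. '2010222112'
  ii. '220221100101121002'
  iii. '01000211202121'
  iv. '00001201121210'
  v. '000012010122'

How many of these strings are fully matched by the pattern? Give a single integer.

2

i. '2010222112' → no match — must start with '0'
ii → no match — must start with '0'
iii → no match
iv → match
v. '000012010122' → match
Total matched: 2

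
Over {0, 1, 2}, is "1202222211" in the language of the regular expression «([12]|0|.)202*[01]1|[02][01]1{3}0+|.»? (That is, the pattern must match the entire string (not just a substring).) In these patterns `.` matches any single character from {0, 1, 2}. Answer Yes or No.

Yes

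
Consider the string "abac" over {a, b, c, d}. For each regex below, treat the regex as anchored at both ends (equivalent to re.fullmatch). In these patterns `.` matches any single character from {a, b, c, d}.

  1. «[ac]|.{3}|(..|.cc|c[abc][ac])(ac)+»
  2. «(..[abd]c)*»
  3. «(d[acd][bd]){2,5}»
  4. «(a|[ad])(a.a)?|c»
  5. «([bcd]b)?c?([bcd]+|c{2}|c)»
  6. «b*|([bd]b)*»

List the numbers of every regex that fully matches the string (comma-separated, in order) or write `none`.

1 → match
2 → match
3 → no match — must start with "d"
4 → no match
5 → no match
6 → no match

1, 2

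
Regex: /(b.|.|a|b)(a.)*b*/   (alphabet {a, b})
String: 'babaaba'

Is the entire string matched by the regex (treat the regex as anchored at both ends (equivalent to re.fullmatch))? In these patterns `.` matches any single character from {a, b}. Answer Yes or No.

No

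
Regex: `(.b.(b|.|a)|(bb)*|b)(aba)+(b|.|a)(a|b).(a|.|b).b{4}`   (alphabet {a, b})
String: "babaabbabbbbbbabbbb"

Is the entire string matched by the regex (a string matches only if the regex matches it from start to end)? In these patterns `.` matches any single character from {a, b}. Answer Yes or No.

No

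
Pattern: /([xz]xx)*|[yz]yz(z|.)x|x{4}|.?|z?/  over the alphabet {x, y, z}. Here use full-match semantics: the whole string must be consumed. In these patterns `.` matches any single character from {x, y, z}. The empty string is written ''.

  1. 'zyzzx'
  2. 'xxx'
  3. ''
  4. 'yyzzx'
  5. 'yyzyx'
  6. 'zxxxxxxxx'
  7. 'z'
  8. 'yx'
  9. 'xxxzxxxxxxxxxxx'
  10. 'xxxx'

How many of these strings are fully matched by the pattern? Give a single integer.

9

1 → match
2 → match
3 → match
4 → match
5 → match
6 → match
7 → match
8 → no match
9 → match
10 → match
Total matched: 9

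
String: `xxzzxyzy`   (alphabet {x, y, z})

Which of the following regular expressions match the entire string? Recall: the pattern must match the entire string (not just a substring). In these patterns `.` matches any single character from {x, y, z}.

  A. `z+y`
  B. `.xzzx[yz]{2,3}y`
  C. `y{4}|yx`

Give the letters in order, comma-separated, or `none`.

A → no match — must start with `z`
B → match
C → no match

B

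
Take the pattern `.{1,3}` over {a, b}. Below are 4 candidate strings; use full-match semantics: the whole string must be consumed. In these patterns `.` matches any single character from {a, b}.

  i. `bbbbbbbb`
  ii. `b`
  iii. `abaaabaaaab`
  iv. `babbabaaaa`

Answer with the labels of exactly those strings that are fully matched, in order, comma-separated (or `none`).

ii

i → no match
ii → match
iii → no match
iv → no match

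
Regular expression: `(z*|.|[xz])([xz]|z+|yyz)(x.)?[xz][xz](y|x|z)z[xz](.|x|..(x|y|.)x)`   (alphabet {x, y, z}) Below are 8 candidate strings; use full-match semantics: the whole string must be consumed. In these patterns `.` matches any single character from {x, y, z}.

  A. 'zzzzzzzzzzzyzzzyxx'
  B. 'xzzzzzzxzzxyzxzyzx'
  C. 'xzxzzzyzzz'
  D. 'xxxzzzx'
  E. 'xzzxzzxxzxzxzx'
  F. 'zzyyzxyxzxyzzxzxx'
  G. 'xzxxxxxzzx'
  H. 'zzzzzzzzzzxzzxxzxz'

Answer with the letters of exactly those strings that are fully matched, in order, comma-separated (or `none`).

A → match
B → match
C → match
D → match
E → match
F → no match
G → match
H → match

A, B, C, D, E, G, H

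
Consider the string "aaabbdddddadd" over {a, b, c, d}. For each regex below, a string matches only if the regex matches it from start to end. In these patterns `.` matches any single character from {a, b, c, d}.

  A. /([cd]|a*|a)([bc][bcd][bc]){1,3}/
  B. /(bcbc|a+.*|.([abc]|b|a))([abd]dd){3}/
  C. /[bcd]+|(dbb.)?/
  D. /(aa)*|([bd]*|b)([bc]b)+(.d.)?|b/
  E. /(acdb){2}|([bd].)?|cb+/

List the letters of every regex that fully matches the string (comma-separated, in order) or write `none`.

A → no match
B → match
C → no match
D → no match
E → no match

B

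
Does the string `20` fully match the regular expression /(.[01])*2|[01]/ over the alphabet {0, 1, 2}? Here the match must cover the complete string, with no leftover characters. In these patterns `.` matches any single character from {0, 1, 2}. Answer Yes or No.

No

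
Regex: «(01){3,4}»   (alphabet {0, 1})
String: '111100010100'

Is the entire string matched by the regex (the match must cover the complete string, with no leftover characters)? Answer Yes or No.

Every match must start with '01', but '111100010100' does not.

No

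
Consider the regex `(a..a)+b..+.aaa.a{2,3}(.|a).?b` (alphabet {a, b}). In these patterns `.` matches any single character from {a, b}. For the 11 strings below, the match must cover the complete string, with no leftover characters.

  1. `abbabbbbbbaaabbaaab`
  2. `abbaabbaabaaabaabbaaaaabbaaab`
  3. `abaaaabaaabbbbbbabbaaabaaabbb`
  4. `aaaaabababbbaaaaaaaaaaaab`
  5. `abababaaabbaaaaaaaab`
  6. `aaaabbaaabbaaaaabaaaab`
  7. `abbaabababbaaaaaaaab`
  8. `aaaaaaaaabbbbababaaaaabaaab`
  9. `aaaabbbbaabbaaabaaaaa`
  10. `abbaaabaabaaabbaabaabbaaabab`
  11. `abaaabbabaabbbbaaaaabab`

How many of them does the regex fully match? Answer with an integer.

1 → no match
2 → no match
3 → no match
4 → no match
5 → no match
6 → match
7 → no match
8 → no match
9 → no match — must end with `b`
10 → no match
11 → no match
Total matched: 1

1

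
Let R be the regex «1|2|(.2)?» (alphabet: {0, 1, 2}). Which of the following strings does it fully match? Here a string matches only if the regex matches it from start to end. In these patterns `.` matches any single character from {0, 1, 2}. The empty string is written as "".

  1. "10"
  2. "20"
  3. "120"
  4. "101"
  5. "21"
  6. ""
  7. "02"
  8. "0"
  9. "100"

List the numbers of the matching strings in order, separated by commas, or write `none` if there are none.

6, 7

1. "10" → no match
2. "20" → no match
3. "120" → no match
4. "101" → no match
5. "21" → no match
6. "" → match
7. "02" → match
8. "0" → no match
9. "100" → no match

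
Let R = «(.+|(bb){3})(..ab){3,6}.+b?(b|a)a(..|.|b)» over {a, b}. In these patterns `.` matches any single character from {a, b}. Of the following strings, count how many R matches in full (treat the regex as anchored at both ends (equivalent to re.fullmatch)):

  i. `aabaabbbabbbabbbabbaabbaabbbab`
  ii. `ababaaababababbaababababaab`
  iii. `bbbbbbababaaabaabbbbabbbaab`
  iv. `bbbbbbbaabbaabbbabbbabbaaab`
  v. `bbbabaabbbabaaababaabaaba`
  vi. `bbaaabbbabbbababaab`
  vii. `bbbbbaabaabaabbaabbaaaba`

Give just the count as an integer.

5

i → match
ii → match
iii → no match
iv → match
v → match
vi → match
vii → no match
Total matched: 5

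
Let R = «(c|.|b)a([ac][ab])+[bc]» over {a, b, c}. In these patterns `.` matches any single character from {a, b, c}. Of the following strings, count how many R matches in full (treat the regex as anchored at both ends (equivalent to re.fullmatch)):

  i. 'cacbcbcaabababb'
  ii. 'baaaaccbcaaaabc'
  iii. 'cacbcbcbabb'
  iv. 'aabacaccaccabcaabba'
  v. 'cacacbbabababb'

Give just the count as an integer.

i → match
ii → no match
iii → match
iv → no match
v → no match
Total matched: 2

2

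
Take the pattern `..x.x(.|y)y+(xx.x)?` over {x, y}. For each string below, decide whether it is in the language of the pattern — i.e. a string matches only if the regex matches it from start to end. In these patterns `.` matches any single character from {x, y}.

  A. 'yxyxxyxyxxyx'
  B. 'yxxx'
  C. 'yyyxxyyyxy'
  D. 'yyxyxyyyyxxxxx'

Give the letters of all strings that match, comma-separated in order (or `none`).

A → no match
B → no match
C → no match
D → no match

none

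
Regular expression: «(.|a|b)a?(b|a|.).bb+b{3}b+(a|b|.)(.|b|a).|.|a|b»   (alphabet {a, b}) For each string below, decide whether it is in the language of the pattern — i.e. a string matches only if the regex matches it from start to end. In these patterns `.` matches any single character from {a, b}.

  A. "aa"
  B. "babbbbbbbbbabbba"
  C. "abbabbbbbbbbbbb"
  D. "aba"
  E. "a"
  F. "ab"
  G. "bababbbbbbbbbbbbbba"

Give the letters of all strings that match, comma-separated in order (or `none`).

E, G

A → no match
B → no match
C → no match
D → no match
E → match
F → no match
G → match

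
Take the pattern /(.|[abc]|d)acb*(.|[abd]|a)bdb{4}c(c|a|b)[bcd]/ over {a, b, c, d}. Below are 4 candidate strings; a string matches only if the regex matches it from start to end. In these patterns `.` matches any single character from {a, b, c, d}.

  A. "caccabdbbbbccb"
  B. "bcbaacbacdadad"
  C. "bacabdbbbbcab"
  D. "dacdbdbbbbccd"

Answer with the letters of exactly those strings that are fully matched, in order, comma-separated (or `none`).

A → no match
B → no match
C → match
D → match

C, D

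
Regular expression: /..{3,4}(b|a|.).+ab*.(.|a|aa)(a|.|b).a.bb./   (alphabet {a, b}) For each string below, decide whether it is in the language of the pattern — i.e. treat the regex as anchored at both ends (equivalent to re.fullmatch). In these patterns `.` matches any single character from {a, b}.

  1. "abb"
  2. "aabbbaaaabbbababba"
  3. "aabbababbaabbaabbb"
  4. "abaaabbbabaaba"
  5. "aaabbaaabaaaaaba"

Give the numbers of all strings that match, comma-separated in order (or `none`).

1. "abb" → no match
2 → no match
3 → match
4 → no match
5 → no match

3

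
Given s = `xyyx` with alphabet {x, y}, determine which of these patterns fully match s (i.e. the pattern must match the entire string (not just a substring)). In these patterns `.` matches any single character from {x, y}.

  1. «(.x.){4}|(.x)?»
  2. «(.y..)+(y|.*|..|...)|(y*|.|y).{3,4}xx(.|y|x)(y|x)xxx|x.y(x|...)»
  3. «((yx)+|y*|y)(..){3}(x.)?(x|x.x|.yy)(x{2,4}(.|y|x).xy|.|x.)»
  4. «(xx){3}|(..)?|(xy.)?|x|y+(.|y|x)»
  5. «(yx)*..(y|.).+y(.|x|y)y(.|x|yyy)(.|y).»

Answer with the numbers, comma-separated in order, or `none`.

2

1 → no match
2 → match
3 → no match
4 → no match
5 → no match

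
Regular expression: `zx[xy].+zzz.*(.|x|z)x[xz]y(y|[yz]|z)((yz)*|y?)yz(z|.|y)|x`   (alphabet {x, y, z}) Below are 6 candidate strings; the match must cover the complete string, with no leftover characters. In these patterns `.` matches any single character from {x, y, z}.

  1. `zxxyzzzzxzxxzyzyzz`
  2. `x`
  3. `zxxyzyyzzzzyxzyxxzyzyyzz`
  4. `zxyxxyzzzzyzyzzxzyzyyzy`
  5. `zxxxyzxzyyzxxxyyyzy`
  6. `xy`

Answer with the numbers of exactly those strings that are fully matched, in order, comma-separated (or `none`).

1 → match
2. `x` → match
3 → match
4 → match
5 → no match
6. `xy` → no match

1, 2, 3, 4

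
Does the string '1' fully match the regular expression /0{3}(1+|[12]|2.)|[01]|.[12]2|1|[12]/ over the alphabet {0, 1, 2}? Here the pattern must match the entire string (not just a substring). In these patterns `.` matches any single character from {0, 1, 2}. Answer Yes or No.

Yes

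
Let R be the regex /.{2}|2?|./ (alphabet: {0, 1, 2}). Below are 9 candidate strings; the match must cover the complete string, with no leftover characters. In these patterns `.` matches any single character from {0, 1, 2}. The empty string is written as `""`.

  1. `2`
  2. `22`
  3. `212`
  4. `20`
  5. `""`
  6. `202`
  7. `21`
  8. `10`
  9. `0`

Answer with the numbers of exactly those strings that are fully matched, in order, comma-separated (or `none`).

1, 2, 4, 5, 7, 8, 9

1 → match
2 → match
3 → no match
4 → match
5 → match
6 → no match
7 → match
8 → match
9 → match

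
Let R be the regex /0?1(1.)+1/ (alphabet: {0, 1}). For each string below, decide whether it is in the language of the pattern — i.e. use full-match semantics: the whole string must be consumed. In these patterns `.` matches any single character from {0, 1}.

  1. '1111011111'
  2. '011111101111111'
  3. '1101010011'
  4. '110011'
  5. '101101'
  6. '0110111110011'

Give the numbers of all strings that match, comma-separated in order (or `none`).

1, 2

1. '1111011111' → match
2 → match
3. '1101010011' → no match
4. '110011' → no match
5. '101101' → no match
6 → no match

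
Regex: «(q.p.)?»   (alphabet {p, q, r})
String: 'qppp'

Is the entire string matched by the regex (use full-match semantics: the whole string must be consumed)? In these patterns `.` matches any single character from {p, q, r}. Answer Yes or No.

Yes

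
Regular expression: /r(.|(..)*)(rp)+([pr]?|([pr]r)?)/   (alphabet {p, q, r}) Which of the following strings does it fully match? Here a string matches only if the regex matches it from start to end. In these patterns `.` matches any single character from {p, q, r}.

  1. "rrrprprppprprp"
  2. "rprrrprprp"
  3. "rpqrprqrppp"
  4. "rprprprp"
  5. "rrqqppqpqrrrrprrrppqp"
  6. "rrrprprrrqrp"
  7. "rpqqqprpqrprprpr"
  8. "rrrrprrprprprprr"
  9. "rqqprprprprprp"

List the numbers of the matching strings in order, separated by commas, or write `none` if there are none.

4, 7

1 → no match
2 → no match
3 → no match
4 → match
5 → no match
6 → no match
7 → match
8 → no match
9 → no match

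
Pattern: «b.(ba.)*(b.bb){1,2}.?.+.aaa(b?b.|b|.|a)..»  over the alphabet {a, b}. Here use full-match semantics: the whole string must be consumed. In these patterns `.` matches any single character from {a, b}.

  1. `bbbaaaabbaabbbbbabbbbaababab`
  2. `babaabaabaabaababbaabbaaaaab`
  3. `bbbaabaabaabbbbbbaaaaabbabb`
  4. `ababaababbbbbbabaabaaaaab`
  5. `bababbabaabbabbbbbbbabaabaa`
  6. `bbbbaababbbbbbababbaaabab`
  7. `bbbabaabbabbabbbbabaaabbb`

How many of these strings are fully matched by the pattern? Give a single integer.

1 → no match
2 → match
3 → match
4 → no match — must start with `b`
5 → no match
6 → no match
7 → no match
Total matched: 2

2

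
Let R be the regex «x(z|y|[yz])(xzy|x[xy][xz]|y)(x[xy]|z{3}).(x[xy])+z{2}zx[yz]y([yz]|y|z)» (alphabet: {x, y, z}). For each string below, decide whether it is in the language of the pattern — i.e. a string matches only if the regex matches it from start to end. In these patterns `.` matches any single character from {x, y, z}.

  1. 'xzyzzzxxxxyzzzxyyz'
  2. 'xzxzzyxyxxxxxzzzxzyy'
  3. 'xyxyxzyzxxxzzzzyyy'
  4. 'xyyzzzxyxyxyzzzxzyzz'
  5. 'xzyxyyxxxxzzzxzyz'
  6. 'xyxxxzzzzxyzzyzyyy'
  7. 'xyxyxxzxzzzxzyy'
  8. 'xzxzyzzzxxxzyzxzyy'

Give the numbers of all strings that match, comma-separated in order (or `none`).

1, 5

1 → match
2 → no match
3 → no match
4 → no match
5 → match
6 → no match
7 → no match
8 → no match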